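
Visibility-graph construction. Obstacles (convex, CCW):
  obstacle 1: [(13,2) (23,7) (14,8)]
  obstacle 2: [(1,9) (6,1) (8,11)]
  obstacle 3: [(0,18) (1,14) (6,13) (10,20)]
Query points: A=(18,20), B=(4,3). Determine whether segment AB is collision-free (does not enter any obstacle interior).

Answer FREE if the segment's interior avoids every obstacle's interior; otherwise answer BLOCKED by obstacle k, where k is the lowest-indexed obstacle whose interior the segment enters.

Obstacle 1 [(13,2) (23,7) (14,8)]:
  edge (13,2)–(23,7): clear
  edge (23,7)–(14,8): clear
  edge (14,8)–(13,2): clear
  midpoint (11,23/2) outside
  → clear
Obstacle 2 [(1,9) (6,1) (8,11)]:
  edge (1,9)–(6,1): crosses AB
  edge (6,1)–(8,11): crosses AB
  edge (8,11)–(1,9): clear
  → BLOCKED
Obstacle 3 [(0,18) (1,14) (6,13) (10,20)]:
  edge (0,18)–(1,14): clear
  edge (1,14)–(6,13): clear
  edge (6,13)–(10,20): clear
  edge (10,20)–(0,18): clear
  midpoint (11,23/2) outside
  → clear

BLOCKED by obstacle 2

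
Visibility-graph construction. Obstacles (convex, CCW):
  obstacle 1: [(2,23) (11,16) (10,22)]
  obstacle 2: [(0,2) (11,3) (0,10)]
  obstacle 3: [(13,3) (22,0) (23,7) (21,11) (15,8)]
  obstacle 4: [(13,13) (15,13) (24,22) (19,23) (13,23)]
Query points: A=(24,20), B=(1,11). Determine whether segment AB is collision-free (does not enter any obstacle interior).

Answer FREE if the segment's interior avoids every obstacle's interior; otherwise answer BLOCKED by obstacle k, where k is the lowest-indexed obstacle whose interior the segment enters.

BLOCKED by obstacle 4

Obstacle 1 [(2,23) (11,16) (10,22)]:
  edge (2,23)–(11,16): clear
  edge (11,16)–(10,22): clear
  edge (10,22)–(2,23): clear
  midpoint (25/2,31/2) outside
  → clear
Obstacle 2 [(0,2) (11,3) (0,10)]:
  edge (0,2)–(11,3): clear
  edge (11,3)–(0,10): clear
  edge (0,10)–(0,2): clear
  midpoint (25/2,31/2) outside
  → clear
Obstacle 3 [(13,3) (22,0) (23,7) (21,11) (15,8)]:
  edge (13,3)–(22,0): clear
  edge (22,0)–(23,7): clear
  edge (23,7)–(21,11): clear
  edge (21,11)–(15,8): clear
  edge (15,8)–(13,3): clear
  midpoint (25/2,31/2) outside
  → clear
Obstacle 4 [(13,13) (15,13) (24,22) (19,23) (13,23)]:
  edge (13,13)–(15,13): clear
  edge (15,13)–(24,22): crosses AB
  edge (24,22)–(19,23): clear
  edge (19,23)–(13,23): clear
  edge (13,23)–(13,13): crosses AB
  → BLOCKED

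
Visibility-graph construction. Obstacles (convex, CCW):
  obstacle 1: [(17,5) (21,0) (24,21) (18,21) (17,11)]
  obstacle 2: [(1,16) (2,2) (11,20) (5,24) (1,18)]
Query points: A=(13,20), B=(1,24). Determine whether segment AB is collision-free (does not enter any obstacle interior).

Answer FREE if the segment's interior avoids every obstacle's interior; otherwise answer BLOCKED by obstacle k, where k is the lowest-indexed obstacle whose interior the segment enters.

Obstacle 1 [(17,5) (21,0) (24,21) (18,21) (17,11)]:
  edge (17,5)–(21,0): clear
  edge (21,0)–(24,21): clear
  edge (24,21)–(18,21): clear
  edge (18,21)–(17,11): clear
  edge (17,11)–(17,5): clear
  midpoint (7,22) outside
  → clear
Obstacle 2 [(1,16) (2,2) (11,20) (5,24) (1,18)]:
  edge (1,16)–(2,2): clear
  edge (2,2)–(11,20): clear
  edge (11,20)–(5,24): crosses AB
  edge (5,24)–(1,18): crosses AB
  edge (1,18)–(1,16): clear
  → BLOCKED

BLOCKED by obstacle 2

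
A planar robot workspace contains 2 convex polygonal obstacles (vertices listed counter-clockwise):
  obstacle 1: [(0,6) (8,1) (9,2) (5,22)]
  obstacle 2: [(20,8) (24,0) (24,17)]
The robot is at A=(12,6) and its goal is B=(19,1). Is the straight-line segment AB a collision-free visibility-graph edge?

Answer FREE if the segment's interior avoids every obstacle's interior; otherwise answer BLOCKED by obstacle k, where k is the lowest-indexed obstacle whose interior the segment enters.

Obstacle 1 [(0,6) (8,1) (9,2) (5,22)]:
  edge (0,6)–(8,1): clear
  edge (8,1)–(9,2): clear
  edge (9,2)–(5,22): clear
  edge (5,22)–(0,6): clear
  midpoint (31/2,7/2) outside
  → clear
Obstacle 2 [(20,8) (24,0) (24,17)]:
  edge (20,8)–(24,0): clear
  edge (24,0)–(24,17): clear
  edge (24,17)–(20,8): clear
  midpoint (31/2,7/2) outside
  → clear

FREE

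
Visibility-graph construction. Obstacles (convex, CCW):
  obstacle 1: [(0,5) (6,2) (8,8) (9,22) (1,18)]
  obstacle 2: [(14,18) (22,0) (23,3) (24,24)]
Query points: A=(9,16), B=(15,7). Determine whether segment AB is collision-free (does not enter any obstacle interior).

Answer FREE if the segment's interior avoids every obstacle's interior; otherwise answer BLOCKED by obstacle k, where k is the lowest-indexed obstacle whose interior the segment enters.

Obstacle 1 [(0,5) (6,2) (8,8) (9,22) (1,18)]:
  edge (0,5)–(6,2): clear
  edge (6,2)–(8,8): clear
  edge (8,8)–(9,22): clear
  edge (9,22)–(1,18): clear
  edge (1,18)–(0,5): clear
  midpoint (12,23/2) outside
  → clear
Obstacle 2 [(14,18) (22,0) (23,3) (24,24)]:
  edge (14,18)–(22,0): clear
  edge (22,0)–(23,3): clear
  edge (23,3)–(24,24): clear
  edge (24,24)–(14,18): clear
  midpoint (12,23/2) outside
  → clear

FREE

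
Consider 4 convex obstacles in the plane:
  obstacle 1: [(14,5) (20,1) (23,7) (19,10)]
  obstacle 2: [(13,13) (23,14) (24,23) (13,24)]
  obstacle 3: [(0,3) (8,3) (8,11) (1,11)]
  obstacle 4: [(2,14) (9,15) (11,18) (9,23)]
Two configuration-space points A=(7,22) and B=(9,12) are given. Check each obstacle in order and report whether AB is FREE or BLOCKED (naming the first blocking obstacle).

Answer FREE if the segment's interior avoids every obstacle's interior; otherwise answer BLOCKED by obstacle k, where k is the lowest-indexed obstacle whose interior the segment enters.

BLOCKED by obstacle 4

Obstacle 1 [(14,5) (20,1) (23,7) (19,10)]:
  edge (14,5)–(20,1): clear
  edge (20,1)–(23,7): clear
  edge (23,7)–(19,10): clear
  edge (19,10)–(14,5): clear
  midpoint (8,17) outside
  → clear
Obstacle 2 [(13,13) (23,14) (24,23) (13,24)]:
  edge (13,13)–(23,14): clear
  edge (23,14)–(24,23): clear
  edge (24,23)–(13,24): clear
  edge (13,24)–(13,13): clear
  midpoint (8,17) outside
  → clear
Obstacle 3 [(0,3) (8,3) (8,11) (1,11)]:
  edge (0,3)–(8,3): clear
  edge (8,3)–(8,11): clear
  edge (8,11)–(1,11): clear
  edge (1,11)–(0,3): clear
  midpoint (8,17) outside
  → clear
Obstacle 4 [(2,14) (9,15) (11,18) (9,23)]:
  edge (2,14)–(9,15): crosses AB
  edge (9,15)–(11,18): clear
  edge (11,18)–(9,23): clear
  edge (9,23)–(2,14): crosses AB
  → BLOCKED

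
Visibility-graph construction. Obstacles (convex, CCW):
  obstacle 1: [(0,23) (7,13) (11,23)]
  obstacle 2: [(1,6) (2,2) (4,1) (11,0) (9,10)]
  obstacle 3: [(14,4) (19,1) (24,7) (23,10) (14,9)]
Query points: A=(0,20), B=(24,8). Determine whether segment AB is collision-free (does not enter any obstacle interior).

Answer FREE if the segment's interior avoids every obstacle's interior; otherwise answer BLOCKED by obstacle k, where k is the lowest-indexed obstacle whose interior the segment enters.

Obstacle 1 [(0,23) (7,13) (11,23)]:
  edge (0,23)–(7,13): crosses AB
  edge (7,13)–(11,23): crosses AB
  edge (11,23)–(0,23): clear
  → BLOCKED
Obstacle 2 [(1,6) (2,2) (4,1) (11,0) (9,10)]:
  edge (1,6)–(2,2): clear
  edge (2,2)–(4,1): clear
  edge (4,1)–(11,0): clear
  edge (11,0)–(9,10): clear
  edge (9,10)–(1,6): clear
  midpoint (12,14) outside
  → clear
Obstacle 3 [(14,4) (19,1) (24,7) (23,10) (14,9)]:
  edge (14,4)–(19,1): clear
  edge (19,1)–(24,7): clear
  edge (24,7)–(23,10): crosses AB
  edge (23,10)–(14,9): crosses AB
  edge (14,9)–(14,4): clear
  → BLOCKED

BLOCKED by obstacle 1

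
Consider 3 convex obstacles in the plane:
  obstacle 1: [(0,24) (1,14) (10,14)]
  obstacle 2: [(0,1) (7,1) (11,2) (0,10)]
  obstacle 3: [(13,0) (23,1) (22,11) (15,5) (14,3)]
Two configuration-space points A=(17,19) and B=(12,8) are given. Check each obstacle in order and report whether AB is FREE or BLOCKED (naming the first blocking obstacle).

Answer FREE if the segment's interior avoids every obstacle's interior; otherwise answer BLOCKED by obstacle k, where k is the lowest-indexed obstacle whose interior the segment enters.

FREE

Obstacle 1 [(0,24) (1,14) (10,14)]:
  edge (0,24)–(1,14): clear
  edge (1,14)–(10,14): clear
  edge (10,14)–(0,24): clear
  midpoint (29/2,27/2) outside
  → clear
Obstacle 2 [(0,1) (7,1) (11,2) (0,10)]:
  edge (0,1)–(7,1): clear
  edge (7,1)–(11,2): clear
  edge (11,2)–(0,10): clear
  edge (0,10)–(0,1): clear
  midpoint (29/2,27/2) outside
  → clear
Obstacle 3 [(13,0) (23,1) (22,11) (15,5) (14,3)]:
  edge (13,0)–(23,1): clear
  edge (23,1)–(22,11): clear
  edge (22,11)–(15,5): clear
  edge (15,5)–(14,3): clear
  edge (14,3)–(13,0): clear
  midpoint (29/2,27/2) outside
  → clear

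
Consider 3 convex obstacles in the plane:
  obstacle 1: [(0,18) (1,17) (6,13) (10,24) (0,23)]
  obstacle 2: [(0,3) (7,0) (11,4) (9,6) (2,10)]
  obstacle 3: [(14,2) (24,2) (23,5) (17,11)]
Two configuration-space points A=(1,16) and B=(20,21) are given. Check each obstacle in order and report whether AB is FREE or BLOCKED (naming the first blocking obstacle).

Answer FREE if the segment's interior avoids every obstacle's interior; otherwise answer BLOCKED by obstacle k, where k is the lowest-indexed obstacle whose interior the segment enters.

Obstacle 1 [(0,18) (1,17) (6,13) (10,24) (0,23)]:
  edge (0,18)–(1,17): clear
  edge (1,17)–(6,13): crosses AB
  edge (6,13)–(10,24): crosses AB
  edge (10,24)–(0,23): clear
  edge (0,23)–(0,18): clear
  → BLOCKED
Obstacle 2 [(0,3) (7,0) (11,4) (9,6) (2,10)]:
  edge (0,3)–(7,0): clear
  edge (7,0)–(11,4): clear
  edge (11,4)–(9,6): clear
  edge (9,6)–(2,10): clear
  edge (2,10)–(0,3): clear
  midpoint (21/2,37/2) outside
  → clear
Obstacle 3 [(14,2) (24,2) (23,5) (17,11)]:
  edge (14,2)–(24,2): clear
  edge (24,2)–(23,5): clear
  edge (23,5)–(17,11): clear
  edge (17,11)–(14,2): clear
  midpoint (21/2,37/2) outside
  → clear

BLOCKED by obstacle 1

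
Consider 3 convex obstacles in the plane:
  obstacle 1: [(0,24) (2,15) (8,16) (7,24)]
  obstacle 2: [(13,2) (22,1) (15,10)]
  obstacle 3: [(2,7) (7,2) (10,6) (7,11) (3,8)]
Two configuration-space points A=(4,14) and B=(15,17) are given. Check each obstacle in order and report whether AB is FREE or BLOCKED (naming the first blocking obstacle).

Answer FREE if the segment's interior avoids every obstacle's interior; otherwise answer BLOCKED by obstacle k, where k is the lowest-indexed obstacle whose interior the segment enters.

FREE

Obstacle 1 [(0,24) (2,15) (8,16) (7,24)]:
  edge (0,24)–(2,15): clear
  edge (2,15)–(8,16): clear
  edge (8,16)–(7,24): clear
  edge (7,24)–(0,24): clear
  midpoint (19/2,31/2) outside
  → clear
Obstacle 2 [(13,2) (22,1) (15,10)]:
  edge (13,2)–(22,1): clear
  edge (22,1)–(15,10): clear
  edge (15,10)–(13,2): clear
  midpoint (19/2,31/2) outside
  → clear
Obstacle 3 [(2,7) (7,2) (10,6) (7,11) (3,8)]:
  edge (2,7)–(7,2): clear
  edge (7,2)–(10,6): clear
  edge (10,6)–(7,11): clear
  edge (7,11)–(3,8): clear
  edge (3,8)–(2,7): clear
  midpoint (19/2,31/2) outside
  → clear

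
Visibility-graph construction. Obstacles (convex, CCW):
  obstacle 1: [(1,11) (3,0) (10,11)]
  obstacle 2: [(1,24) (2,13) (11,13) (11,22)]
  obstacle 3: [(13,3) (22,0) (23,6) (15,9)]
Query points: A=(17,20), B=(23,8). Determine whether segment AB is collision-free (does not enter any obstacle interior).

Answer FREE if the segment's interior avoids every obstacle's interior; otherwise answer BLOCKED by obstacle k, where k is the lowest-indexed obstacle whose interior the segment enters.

Obstacle 1 [(1,11) (3,0) (10,11)]:
  edge (1,11)–(3,0): clear
  edge (3,0)–(10,11): clear
  edge (10,11)–(1,11): clear
  midpoint (20,14) outside
  → clear
Obstacle 2 [(1,24) (2,13) (11,13) (11,22)]:
  edge (1,24)–(2,13): clear
  edge (2,13)–(11,13): clear
  edge (11,13)–(11,22): clear
  edge (11,22)–(1,24): clear
  midpoint (20,14) outside
  → clear
Obstacle 3 [(13,3) (22,0) (23,6) (15,9)]:
  edge (13,3)–(22,0): clear
  edge (22,0)–(23,6): clear
  edge (23,6)–(15,9): clear
  edge (15,9)–(13,3): clear
  midpoint (20,14) outside
  → clear

FREE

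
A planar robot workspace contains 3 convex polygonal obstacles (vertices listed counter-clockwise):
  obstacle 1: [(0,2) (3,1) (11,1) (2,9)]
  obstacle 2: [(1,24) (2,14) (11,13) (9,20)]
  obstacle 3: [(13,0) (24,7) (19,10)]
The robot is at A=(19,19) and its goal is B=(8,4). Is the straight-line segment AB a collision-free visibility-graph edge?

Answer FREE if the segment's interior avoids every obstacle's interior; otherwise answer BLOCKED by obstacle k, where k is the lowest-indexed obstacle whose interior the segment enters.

FREE

Obstacle 1 [(0,2) (3,1) (11,1) (2,9)]:
  edge (0,2)–(3,1): clear
  edge (3,1)–(11,1): clear
  edge (11,1)–(2,9): clear
  edge (2,9)–(0,2): clear
  midpoint (27/2,23/2) outside
  → clear
Obstacle 2 [(1,24) (2,14) (11,13) (9,20)]:
  edge (1,24)–(2,14): clear
  edge (2,14)–(11,13): clear
  edge (11,13)–(9,20): clear
  edge (9,20)–(1,24): clear
  midpoint (27/2,23/2) outside
  → clear
Obstacle 3 [(13,0) (24,7) (19,10)]:
  edge (13,0)–(24,7): clear
  edge (24,7)–(19,10): clear
  edge (19,10)–(13,0): clear
  midpoint (27/2,23/2) outside
  → clear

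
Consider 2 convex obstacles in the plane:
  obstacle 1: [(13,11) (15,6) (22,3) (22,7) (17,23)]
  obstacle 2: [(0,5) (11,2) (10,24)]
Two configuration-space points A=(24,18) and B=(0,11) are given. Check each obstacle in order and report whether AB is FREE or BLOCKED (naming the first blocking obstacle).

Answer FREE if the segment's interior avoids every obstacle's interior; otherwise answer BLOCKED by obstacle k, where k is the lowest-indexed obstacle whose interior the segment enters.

Obstacle 1 [(13,11) (15,6) (22,3) (22,7) (17,23)]:
  edge (13,11)–(15,6): clear
  edge (15,6)–(22,3): clear
  edge (22,3)–(22,7): clear
  edge (22,7)–(17,23): crosses AB
  edge (17,23)–(13,11): crosses AB
  → BLOCKED
Obstacle 2 [(0,5) (11,2) (10,24)]:
  edge (0,5)–(11,2): clear
  edge (11,2)–(10,24): crosses AB
  edge (10,24)–(0,5): crosses AB
  → BLOCKED

BLOCKED by obstacle 1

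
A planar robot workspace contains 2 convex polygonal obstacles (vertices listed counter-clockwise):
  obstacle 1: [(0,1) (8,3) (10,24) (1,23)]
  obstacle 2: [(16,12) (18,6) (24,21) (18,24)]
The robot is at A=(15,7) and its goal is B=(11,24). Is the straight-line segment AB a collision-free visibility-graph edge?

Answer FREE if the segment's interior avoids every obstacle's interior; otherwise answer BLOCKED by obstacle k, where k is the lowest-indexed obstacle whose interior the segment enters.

FREE

Obstacle 1 [(0,1) (8,3) (10,24) (1,23)]:
  edge (0,1)–(8,3): clear
  edge (8,3)–(10,24): clear
  edge (10,24)–(1,23): clear
  edge (1,23)–(0,1): clear
  midpoint (13,31/2) outside
  → clear
Obstacle 2 [(16,12) (18,6) (24,21) (18,24)]:
  edge (16,12)–(18,6): clear
  edge (18,6)–(24,21): clear
  edge (24,21)–(18,24): clear
  edge (18,24)–(16,12): clear
  midpoint (13,31/2) outside
  → clear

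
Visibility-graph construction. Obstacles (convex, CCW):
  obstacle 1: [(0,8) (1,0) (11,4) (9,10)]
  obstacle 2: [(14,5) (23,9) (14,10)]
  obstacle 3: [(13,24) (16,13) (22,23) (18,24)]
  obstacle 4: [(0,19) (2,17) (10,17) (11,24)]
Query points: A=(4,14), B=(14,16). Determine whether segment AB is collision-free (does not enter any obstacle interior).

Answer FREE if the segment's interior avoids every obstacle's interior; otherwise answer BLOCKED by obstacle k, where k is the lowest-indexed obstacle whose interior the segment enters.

FREE

Obstacle 1 [(0,8) (1,0) (11,4) (9,10)]:
  edge (0,8)–(1,0): clear
  edge (1,0)–(11,4): clear
  edge (11,4)–(9,10): clear
  edge (9,10)–(0,8): clear
  midpoint (9,15) outside
  → clear
Obstacle 2 [(14,5) (23,9) (14,10)]:
  edge (14,5)–(23,9): clear
  edge (23,9)–(14,10): clear
  edge (14,10)–(14,5): clear
  midpoint (9,15) outside
  → clear
Obstacle 3 [(13,24) (16,13) (22,23) (18,24)]:
  edge (13,24)–(16,13): clear
  edge (16,13)–(22,23): clear
  edge (22,23)–(18,24): clear
  edge (18,24)–(13,24): clear
  midpoint (9,15) outside
  → clear
Obstacle 4 [(0,19) (2,17) (10,17) (11,24)]:
  edge (0,19)–(2,17): clear
  edge (2,17)–(10,17): clear
  edge (10,17)–(11,24): clear
  edge (11,24)–(0,19): clear
  midpoint (9,15) outside
  → clear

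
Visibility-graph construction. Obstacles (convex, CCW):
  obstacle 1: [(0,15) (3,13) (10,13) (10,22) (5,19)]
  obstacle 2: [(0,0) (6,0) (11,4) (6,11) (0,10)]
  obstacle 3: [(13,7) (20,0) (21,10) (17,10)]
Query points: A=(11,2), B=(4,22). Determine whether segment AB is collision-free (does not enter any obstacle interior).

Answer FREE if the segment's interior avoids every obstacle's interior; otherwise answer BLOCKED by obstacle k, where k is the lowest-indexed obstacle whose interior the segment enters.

BLOCKED by obstacle 1

Obstacle 1 [(0,15) (3,13) (10,13) (10,22) (5,19)]:
  edge (0,15)–(3,13): clear
  edge (3,13)–(10,13): crosses AB
  edge (10,13)–(10,22): clear
  edge (10,22)–(5,19): crosses AB
  edge (5,19)–(0,15): clear
  → BLOCKED
Obstacle 2 [(0,0) (6,0) (11,4) (6,11) (0,10)]:
  edge (0,0)–(6,0): clear
  edge (6,0)–(11,4): crosses AB
  edge (11,4)–(6,11): crosses AB
  edge (6,11)–(0,10): clear
  edge (0,10)–(0,0): clear
  → BLOCKED
Obstacle 3 [(13,7) (20,0) (21,10) (17,10)]:
  edge (13,7)–(20,0): clear
  edge (20,0)–(21,10): clear
  edge (21,10)–(17,10): clear
  edge (17,10)–(13,7): clear
  midpoint (15/2,12) outside
  → clear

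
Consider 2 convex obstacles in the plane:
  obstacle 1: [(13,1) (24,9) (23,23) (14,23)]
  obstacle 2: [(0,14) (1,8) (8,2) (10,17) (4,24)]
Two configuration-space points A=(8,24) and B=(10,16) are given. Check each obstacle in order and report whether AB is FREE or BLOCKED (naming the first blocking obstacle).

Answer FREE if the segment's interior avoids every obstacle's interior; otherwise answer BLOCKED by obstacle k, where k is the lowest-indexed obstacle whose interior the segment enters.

BLOCKED by obstacle 2

Obstacle 1 [(13,1) (24,9) (23,23) (14,23)]:
  edge (13,1)–(24,9): clear
  edge (24,9)–(23,23): clear
  edge (23,23)–(14,23): clear
  edge (14,23)–(13,1): clear
  midpoint (9,20) outside
  → clear
Obstacle 2 [(0,14) (1,8) (8,2) (10,17) (4,24)]:
  edge (0,14)–(1,8): clear
  edge (1,8)–(8,2): clear
  edge (8,2)–(10,17): crosses AB
  edge (10,17)–(4,24): crosses AB
  edge (4,24)–(0,14): clear
  → BLOCKED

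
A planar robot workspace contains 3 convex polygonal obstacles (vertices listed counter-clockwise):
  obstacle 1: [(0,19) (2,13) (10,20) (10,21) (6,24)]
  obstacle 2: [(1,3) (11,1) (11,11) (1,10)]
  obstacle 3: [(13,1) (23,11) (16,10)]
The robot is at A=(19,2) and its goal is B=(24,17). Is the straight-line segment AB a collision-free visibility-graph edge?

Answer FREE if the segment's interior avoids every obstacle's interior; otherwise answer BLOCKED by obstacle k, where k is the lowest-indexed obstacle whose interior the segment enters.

BLOCKED by obstacle 3

Obstacle 1 [(0,19) (2,13) (10,20) (10,21) (6,24)]:
  edge (0,19)–(2,13): clear
  edge (2,13)–(10,20): clear
  edge (10,20)–(10,21): clear
  edge (10,21)–(6,24): clear
  edge (6,24)–(0,19): clear
  midpoint (43/2,19/2) outside
  → clear
Obstacle 2 [(1,3) (11,1) (11,11) (1,10)]:
  edge (1,3)–(11,1): clear
  edge (11,1)–(11,11): clear
  edge (11,11)–(1,10): clear
  edge (1,10)–(1,3): clear
  midpoint (43/2,19/2) outside
  → clear
Obstacle 3 [(13,1) (23,11) (16,10)]:
  edge (13,1)–(23,11): crosses AB
  edge (23,11)–(16,10): crosses AB
  edge (16,10)–(13,1): clear
  → BLOCKED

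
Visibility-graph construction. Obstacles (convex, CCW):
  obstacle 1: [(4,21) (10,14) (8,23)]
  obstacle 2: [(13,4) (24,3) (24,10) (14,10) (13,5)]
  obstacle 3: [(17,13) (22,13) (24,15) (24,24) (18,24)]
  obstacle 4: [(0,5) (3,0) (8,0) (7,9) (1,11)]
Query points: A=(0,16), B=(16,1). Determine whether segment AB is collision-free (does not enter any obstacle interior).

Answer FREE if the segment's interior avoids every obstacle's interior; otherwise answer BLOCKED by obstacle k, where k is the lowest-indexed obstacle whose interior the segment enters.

FREE

Obstacle 1 [(4,21) (10,14) (8,23)]:
  edge (4,21)–(10,14): clear
  edge (10,14)–(8,23): clear
  edge (8,23)–(4,21): clear
  midpoint (8,17/2) outside
  → clear
Obstacle 2 [(13,4) (24,3) (24,10) (14,10) (13,5)]:
  edge (13,4)–(24,3): clear
  edge (24,3)–(24,10): clear
  edge (24,10)–(14,10): clear
  edge (14,10)–(13,5): clear
  edge (13,5)–(13,4): clear
  midpoint (8,17/2) outside
  → clear
Obstacle 3 [(17,13) (22,13) (24,15) (24,24) (18,24)]:
  edge (17,13)–(22,13): clear
  edge (22,13)–(24,15): clear
  edge (24,15)–(24,24): clear
  edge (24,24)–(18,24): clear
  edge (18,24)–(17,13): clear
  midpoint (8,17/2) outside
  → clear
Obstacle 4 [(0,5) (3,0) (8,0) (7,9) (1,11)]:
  edge (0,5)–(3,0): clear
  edge (3,0)–(8,0): clear
  edge (8,0)–(7,9): clear
  edge (7,9)–(1,11): clear
  edge (1,11)–(0,5): clear
  midpoint (8,17/2) outside
  → clear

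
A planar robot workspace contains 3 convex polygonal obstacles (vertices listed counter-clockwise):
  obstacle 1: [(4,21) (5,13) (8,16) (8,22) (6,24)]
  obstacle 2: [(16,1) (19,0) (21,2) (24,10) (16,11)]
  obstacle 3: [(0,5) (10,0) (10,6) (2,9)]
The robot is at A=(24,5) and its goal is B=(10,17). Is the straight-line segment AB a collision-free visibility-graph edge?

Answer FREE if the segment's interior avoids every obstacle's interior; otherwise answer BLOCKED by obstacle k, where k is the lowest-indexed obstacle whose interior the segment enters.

BLOCKED by obstacle 2

Obstacle 1 [(4,21) (5,13) (8,16) (8,22) (6,24)]:
  edge (4,21)–(5,13): clear
  edge (5,13)–(8,16): clear
  edge (8,16)–(8,22): clear
  edge (8,22)–(6,24): clear
  edge (6,24)–(4,21): clear
  midpoint (17,11) outside
  → clear
Obstacle 2 [(16,1) (19,0) (21,2) (24,10) (16,11)]:
  edge (16,1)–(19,0): clear
  edge (19,0)–(21,2): clear
  edge (21,2)–(24,10): crosses AB
  edge (24,10)–(16,11): crosses AB
  edge (16,11)–(16,1): clear
  → BLOCKED
Obstacle 3 [(0,5) (10,0) (10,6) (2,9)]:
  edge (0,5)–(10,0): clear
  edge (10,0)–(10,6): clear
  edge (10,6)–(2,9): clear
  edge (2,9)–(0,5): clear
  midpoint (17,11) outside
  → clear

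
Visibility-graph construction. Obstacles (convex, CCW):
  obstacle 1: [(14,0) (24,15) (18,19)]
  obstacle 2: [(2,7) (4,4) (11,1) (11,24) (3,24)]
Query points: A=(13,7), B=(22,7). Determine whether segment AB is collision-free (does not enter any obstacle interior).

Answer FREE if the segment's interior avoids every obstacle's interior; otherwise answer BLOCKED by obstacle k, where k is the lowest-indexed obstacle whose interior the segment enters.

BLOCKED by obstacle 1

Obstacle 1 [(14,0) (24,15) (18,19)]:
  edge (14,0)–(24,15): crosses AB
  edge (24,15)–(18,19): clear
  edge (18,19)–(14,0): crosses AB
  → BLOCKED
Obstacle 2 [(2,7) (4,4) (11,1) (11,24) (3,24)]:
  edge (2,7)–(4,4): clear
  edge (4,4)–(11,1): clear
  edge (11,1)–(11,24): clear
  edge (11,24)–(3,24): clear
  edge (3,24)–(2,7): clear
  midpoint (35/2,7) outside
  → clear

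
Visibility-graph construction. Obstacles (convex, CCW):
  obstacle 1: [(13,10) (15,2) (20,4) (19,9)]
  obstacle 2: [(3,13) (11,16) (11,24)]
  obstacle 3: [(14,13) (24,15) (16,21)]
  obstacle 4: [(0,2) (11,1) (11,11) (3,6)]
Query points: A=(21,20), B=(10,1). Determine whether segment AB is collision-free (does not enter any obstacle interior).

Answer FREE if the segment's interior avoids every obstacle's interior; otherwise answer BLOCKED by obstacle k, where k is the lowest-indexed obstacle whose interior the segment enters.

BLOCKED by obstacle 1

Obstacle 1 [(13,10) (15,2) (20,4) (19,9)]:
  edge (13,10)–(15,2): crosses AB
  edge (15,2)–(20,4): clear
  edge (20,4)–(19,9): clear
  edge (19,9)–(13,10): crosses AB
  → BLOCKED
Obstacle 2 [(3,13) (11,16) (11,24)]:
  edge (3,13)–(11,16): clear
  edge (11,16)–(11,24): clear
  edge (11,24)–(3,13): clear
  midpoint (31/2,21/2) outside
  → clear
Obstacle 3 [(14,13) (24,15) (16,21)]:
  edge (14,13)–(24,15): crosses AB
  edge (24,15)–(16,21): crosses AB
  edge (16,21)–(14,13): clear
  → BLOCKED
Obstacle 4 [(0,2) (11,1) (11,11) (3,6)]:
  edge (0,2)–(11,1): crosses AB
  edge (11,1)–(11,11): crosses AB
  edge (11,11)–(3,6): clear
  edge (3,6)–(0,2): clear
  → BLOCKED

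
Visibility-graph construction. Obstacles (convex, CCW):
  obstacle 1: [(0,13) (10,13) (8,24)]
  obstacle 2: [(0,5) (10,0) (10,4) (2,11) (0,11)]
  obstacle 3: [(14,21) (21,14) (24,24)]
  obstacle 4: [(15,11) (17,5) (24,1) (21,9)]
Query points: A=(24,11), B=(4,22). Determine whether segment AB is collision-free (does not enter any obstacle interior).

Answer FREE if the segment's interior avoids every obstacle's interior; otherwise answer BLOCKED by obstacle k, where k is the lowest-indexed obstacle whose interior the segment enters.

Obstacle 1 [(0,13) (10,13) (8,24)]:
  edge (0,13)–(10,13): clear
  edge (10,13)–(8,24): crosses AB
  edge (8,24)–(0,13): crosses AB
  → BLOCKED
Obstacle 2 [(0,5) (10,0) (10,4) (2,11) (0,11)]:
  edge (0,5)–(10,0): clear
  edge (10,0)–(10,4): clear
  edge (10,4)–(2,11): clear
  edge (2,11)–(0,11): clear
  edge (0,11)–(0,5): clear
  midpoint (14,33/2) outside
  → clear
Obstacle 3 [(14,21) (21,14) (24,24)]:
  edge (14,21)–(21,14): clear
  edge (21,14)–(24,24): clear
  edge (24,24)–(14,21): clear
  midpoint (14,33/2) outside
  → clear
Obstacle 4 [(15,11) (17,5) (24,1) (21,9)]:
  edge (15,11)–(17,5): clear
  edge (17,5)–(24,1): clear
  edge (24,1)–(21,9): clear
  edge (21,9)–(15,11): clear
  midpoint (14,33/2) outside
  → clear

BLOCKED by obstacle 1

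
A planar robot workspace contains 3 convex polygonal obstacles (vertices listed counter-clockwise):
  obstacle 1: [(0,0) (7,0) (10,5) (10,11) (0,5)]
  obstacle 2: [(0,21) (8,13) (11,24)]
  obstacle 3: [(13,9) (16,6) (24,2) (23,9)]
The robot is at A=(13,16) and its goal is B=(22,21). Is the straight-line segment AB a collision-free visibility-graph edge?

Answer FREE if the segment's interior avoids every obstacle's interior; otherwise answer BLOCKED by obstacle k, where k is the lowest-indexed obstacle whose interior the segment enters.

Obstacle 1 [(0,0) (7,0) (10,5) (10,11) (0,5)]:
  edge (0,0)–(7,0): clear
  edge (7,0)–(10,5): clear
  edge (10,5)–(10,11): clear
  edge (10,11)–(0,5): clear
  edge (0,5)–(0,0): clear
  midpoint (35/2,37/2) outside
  → clear
Obstacle 2 [(0,21) (8,13) (11,24)]:
  edge (0,21)–(8,13): clear
  edge (8,13)–(11,24): clear
  edge (11,24)–(0,21): clear
  midpoint (35/2,37/2) outside
  → clear
Obstacle 3 [(13,9) (16,6) (24,2) (23,9)]:
  edge (13,9)–(16,6): clear
  edge (16,6)–(24,2): clear
  edge (24,2)–(23,9): clear
  edge (23,9)–(13,9): clear
  midpoint (35/2,37/2) outside
  → clear

FREE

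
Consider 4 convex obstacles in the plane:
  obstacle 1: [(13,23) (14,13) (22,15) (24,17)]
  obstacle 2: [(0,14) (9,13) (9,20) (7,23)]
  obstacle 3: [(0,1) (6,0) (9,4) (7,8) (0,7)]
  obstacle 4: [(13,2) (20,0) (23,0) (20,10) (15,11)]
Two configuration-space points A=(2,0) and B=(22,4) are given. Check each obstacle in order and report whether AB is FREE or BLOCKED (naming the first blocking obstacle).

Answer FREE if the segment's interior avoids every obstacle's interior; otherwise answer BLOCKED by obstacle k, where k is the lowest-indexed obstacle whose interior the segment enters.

Obstacle 1 [(13,23) (14,13) (22,15) (24,17)]:
  edge (13,23)–(14,13): clear
  edge (14,13)–(22,15): clear
  edge (22,15)–(24,17): clear
  edge (24,17)–(13,23): clear
  midpoint (12,2) outside
  → clear
Obstacle 2 [(0,14) (9,13) (9,20) (7,23)]:
  edge (0,14)–(9,13): clear
  edge (9,13)–(9,20): clear
  edge (9,20)–(7,23): clear
  edge (7,23)–(0,14): clear
  midpoint (12,2) outside
  → clear
Obstacle 3 [(0,1) (6,0) (9,4) (7,8) (0,7)]:
  edge (0,1)–(6,0): crosses AB
  edge (6,0)–(9,4): crosses AB
  edge (9,4)–(7,8): clear
  edge (7,8)–(0,7): clear
  edge (0,7)–(0,1): clear
  → BLOCKED
Obstacle 4 [(13,2) (20,0) (23,0) (20,10) (15,11)]:
  edge (13,2)–(20,0): clear
  edge (20,0)–(23,0): clear
  edge (23,0)–(20,10): crosses AB
  edge (20,10)–(15,11): clear
  edge (15,11)–(13,2): crosses AB
  → BLOCKED

BLOCKED by obstacle 3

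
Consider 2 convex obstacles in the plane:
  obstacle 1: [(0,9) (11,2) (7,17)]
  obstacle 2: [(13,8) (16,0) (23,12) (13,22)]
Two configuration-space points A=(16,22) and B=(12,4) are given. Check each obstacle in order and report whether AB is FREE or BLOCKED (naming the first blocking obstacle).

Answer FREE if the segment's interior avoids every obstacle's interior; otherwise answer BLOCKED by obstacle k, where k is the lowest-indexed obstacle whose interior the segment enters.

BLOCKED by obstacle 2

Obstacle 1 [(0,9) (11,2) (7,17)]:
  edge (0,9)–(11,2): clear
  edge (11,2)–(7,17): clear
  edge (7,17)–(0,9): clear
  midpoint (14,13) outside
  → clear
Obstacle 2 [(13,8) (16,0) (23,12) (13,22)]:
  edge (13,8)–(16,0): clear
  edge (16,0)–(23,12): clear
  edge (23,12)–(13,22): crosses AB
  edge (13,22)–(13,8): crosses AB
  → BLOCKED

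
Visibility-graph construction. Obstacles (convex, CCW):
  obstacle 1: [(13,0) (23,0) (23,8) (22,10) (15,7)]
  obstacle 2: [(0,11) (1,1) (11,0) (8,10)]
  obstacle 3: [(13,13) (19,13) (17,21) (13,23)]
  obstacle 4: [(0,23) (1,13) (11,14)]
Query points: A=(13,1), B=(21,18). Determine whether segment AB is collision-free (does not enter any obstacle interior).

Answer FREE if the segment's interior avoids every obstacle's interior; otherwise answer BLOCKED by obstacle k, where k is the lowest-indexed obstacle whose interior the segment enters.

Obstacle 1 [(13,0) (23,0) (23,8) (22,10) (15,7)]:
  edge (13,0)–(23,0): clear
  edge (23,0)–(23,8): clear
  edge (23,8)–(22,10): clear
  edge (22,10)–(15,7): crosses AB
  edge (15,7)–(13,0): crosses AB
  → BLOCKED
Obstacle 2 [(0,11) (1,1) (11,0) (8,10)]:
  edge (0,11)–(1,1): clear
  edge (1,1)–(11,0): clear
  edge (11,0)–(8,10): clear
  edge (8,10)–(0,11): clear
  midpoint (17,19/2) outside
  → clear
Obstacle 3 [(13,13) (19,13) (17,21) (13,23)]:
  edge (13,13)–(19,13): crosses AB
  edge (19,13)–(17,21): crosses AB
  edge (17,21)–(13,23): clear
  edge (13,23)–(13,13): clear
  → BLOCKED
Obstacle 4 [(0,23) (1,13) (11,14)]:
  edge (0,23)–(1,13): clear
  edge (1,13)–(11,14): clear
  edge (11,14)–(0,23): clear
  midpoint (17,19/2) outside
  → clear

BLOCKED by obstacle 1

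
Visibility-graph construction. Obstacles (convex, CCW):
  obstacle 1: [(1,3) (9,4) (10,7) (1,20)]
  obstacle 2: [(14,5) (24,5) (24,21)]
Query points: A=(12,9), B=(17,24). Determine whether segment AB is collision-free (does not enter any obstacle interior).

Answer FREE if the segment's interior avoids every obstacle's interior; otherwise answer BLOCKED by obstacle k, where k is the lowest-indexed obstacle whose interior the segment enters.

Obstacle 1 [(1,3) (9,4) (10,7) (1,20)]:
  edge (1,3)–(9,4): clear
  edge (9,4)–(10,7): clear
  edge (10,7)–(1,20): clear
  edge (1,20)–(1,3): clear
  midpoint (29/2,33/2) outside
  → clear
Obstacle 2 [(14,5) (24,5) (24,21)]:
  edge (14,5)–(24,5): clear
  edge (24,5)–(24,21): clear
  edge (24,21)–(14,5): clear
  midpoint (29/2,33/2) outside
  → clear

FREE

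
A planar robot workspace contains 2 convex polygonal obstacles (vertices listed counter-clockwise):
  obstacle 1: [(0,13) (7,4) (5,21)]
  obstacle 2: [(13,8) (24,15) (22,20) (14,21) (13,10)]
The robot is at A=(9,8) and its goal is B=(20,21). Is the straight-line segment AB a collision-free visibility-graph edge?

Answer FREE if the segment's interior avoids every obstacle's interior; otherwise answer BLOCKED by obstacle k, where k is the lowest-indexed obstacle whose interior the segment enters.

BLOCKED by obstacle 2

Obstacle 1 [(0,13) (7,4) (5,21)]:
  edge (0,13)–(7,4): clear
  edge (7,4)–(5,21): clear
  edge (5,21)–(0,13): clear
  midpoint (29/2,29/2) outside
  → clear
Obstacle 2 [(13,8) (24,15) (22,20) (14,21) (13,10)]:
  edge (13,8)–(24,15): clear
  edge (24,15)–(22,20): clear
  edge (22,20)–(14,21): crosses AB
  edge (14,21)–(13,10): crosses AB
  edge (13,10)–(13,8): clear
  → BLOCKED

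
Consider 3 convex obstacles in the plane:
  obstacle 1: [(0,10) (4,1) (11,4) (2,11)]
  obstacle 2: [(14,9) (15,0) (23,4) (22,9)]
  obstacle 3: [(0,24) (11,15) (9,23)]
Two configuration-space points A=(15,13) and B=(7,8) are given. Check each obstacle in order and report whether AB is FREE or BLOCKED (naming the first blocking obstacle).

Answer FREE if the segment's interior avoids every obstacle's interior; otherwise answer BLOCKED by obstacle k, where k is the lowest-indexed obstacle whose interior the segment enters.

Obstacle 1 [(0,10) (4,1) (11,4) (2,11)]:
  edge (0,10)–(4,1): clear
  edge (4,1)–(11,4): clear
  edge (11,4)–(2,11): clear
  edge (2,11)–(0,10): clear
  midpoint (11,21/2) outside
  → clear
Obstacle 2 [(14,9) (15,0) (23,4) (22,9)]:
  edge (14,9)–(15,0): clear
  edge (15,0)–(23,4): clear
  edge (23,4)–(22,9): clear
  edge (22,9)–(14,9): clear
  midpoint (11,21/2) outside
  → clear
Obstacle 3 [(0,24) (11,15) (9,23)]:
  edge (0,24)–(11,15): clear
  edge (11,15)–(9,23): clear
  edge (9,23)–(0,24): clear
  midpoint (11,21/2) outside
  → clear

FREE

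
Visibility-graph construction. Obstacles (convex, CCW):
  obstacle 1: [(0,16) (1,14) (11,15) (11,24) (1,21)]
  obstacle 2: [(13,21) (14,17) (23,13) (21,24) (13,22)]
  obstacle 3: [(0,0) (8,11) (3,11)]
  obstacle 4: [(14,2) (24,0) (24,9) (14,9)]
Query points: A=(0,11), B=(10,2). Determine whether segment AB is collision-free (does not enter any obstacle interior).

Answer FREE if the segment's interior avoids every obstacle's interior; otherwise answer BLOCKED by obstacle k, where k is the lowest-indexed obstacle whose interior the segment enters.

BLOCKED by obstacle 3

Obstacle 1 [(0,16) (1,14) (11,15) (11,24) (1,21)]:
  edge (0,16)–(1,14): clear
  edge (1,14)–(11,15): clear
  edge (11,15)–(11,24): clear
  edge (11,24)–(1,21): clear
  edge (1,21)–(0,16): clear
  midpoint (5,13/2) outside
  → clear
Obstacle 2 [(13,21) (14,17) (23,13) (21,24) (13,22)]:
  edge (13,21)–(14,17): clear
  edge (14,17)–(23,13): clear
  edge (23,13)–(21,24): clear
  edge (21,24)–(13,22): clear
  edge (13,22)–(13,21): clear
  midpoint (5,13/2) outside
  → clear
Obstacle 3 [(0,0) (8,11) (3,11)]:
  edge (0,0)–(8,11): crosses AB
  edge (8,11)–(3,11): clear
  edge (3,11)–(0,0): crosses AB
  → BLOCKED
Obstacle 4 [(14,2) (24,0) (24,9) (14,9)]:
  edge (14,2)–(24,0): clear
  edge (24,0)–(24,9): clear
  edge (24,9)–(14,9): clear
  edge (14,9)–(14,2): clear
  midpoint (5,13/2) outside
  → clear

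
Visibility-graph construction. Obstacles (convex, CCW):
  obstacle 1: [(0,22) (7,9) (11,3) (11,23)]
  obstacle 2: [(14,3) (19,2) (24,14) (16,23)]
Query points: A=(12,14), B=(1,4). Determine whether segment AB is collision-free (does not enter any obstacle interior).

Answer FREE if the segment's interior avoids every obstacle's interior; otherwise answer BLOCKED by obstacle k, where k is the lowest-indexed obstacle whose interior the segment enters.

BLOCKED by obstacle 1

Obstacle 1 [(0,22) (7,9) (11,3) (11,23)]:
  edge (0,22)–(7,9): crosses AB
  edge (7,9)–(11,3): clear
  edge (11,3)–(11,23): crosses AB
  edge (11,23)–(0,22): clear
  → BLOCKED
Obstacle 2 [(14,3) (19,2) (24,14) (16,23)]:
  edge (14,3)–(19,2): clear
  edge (19,2)–(24,14): clear
  edge (24,14)–(16,23): clear
  edge (16,23)–(14,3): clear
  midpoint (13/2,9) outside
  → clear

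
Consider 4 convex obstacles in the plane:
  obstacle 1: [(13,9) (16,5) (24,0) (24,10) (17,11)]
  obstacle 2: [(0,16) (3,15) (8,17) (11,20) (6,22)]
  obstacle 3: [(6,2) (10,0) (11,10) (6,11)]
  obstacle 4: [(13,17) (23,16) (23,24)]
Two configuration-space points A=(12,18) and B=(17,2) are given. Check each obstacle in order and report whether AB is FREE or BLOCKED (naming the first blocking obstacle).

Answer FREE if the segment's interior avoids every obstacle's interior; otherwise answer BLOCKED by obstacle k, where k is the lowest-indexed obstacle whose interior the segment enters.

Obstacle 1 [(13,9) (16,5) (24,0) (24,10) (17,11)]:
  edge (13,9)–(16,5): clear
  edge (16,5)–(24,0): crosses AB
  edge (24,0)–(24,10): clear
  edge (24,10)–(17,11): clear
  edge (17,11)–(13,9): crosses AB
  → BLOCKED
Obstacle 2 [(0,16) (3,15) (8,17) (11,20) (6,22)]:
  edge (0,16)–(3,15): clear
  edge (3,15)–(8,17): clear
  edge (8,17)–(11,20): clear
  edge (11,20)–(6,22): clear
  edge (6,22)–(0,16): clear
  midpoint (29/2,10) outside
  → clear
Obstacle 3 [(6,2) (10,0) (11,10) (6,11)]:
  edge (6,2)–(10,0): clear
  edge (10,0)–(11,10): clear
  edge (11,10)–(6,11): clear
  edge (6,11)–(6,2): clear
  midpoint (29/2,10) outside
  → clear
Obstacle 4 [(13,17) (23,16) (23,24)]:
  edge (13,17)–(23,16): clear
  edge (23,16)–(23,24): clear
  edge (23,24)–(13,17): clear
  midpoint (29/2,10) outside
  → clear

BLOCKED by obstacle 1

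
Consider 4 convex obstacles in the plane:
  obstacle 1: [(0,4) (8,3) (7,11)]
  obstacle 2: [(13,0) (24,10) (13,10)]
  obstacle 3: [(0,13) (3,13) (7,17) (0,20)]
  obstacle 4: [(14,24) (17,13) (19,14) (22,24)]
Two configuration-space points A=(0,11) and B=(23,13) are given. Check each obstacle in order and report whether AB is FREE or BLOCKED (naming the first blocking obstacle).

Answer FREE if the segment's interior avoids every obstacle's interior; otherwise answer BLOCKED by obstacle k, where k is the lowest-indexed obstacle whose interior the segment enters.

Obstacle 1 [(0,4) (8,3) (7,11)]:
  edge (0,4)–(8,3): clear
  edge (8,3)–(7,11): clear
  edge (7,11)–(0,4): clear
  midpoint (23/2,12) outside
  → clear
Obstacle 2 [(13,0) (24,10) (13,10)]:
  edge (13,0)–(24,10): clear
  edge (24,10)–(13,10): clear
  edge (13,10)–(13,0): clear
  midpoint (23/2,12) outside
  → clear
Obstacle 3 [(0,13) (3,13) (7,17) (0,20)]:
  edge (0,13)–(3,13): clear
  edge (3,13)–(7,17): clear
  edge (7,17)–(0,20): clear
  edge (0,20)–(0,13): clear
  midpoint (23/2,12) outside
  → clear
Obstacle 4 [(14,24) (17,13) (19,14) (22,24)]:
  edge (14,24)–(17,13): clear
  edge (17,13)–(19,14): clear
  edge (19,14)–(22,24): clear
  edge (22,24)–(14,24): clear
  midpoint (23/2,12) outside
  → clear

FREE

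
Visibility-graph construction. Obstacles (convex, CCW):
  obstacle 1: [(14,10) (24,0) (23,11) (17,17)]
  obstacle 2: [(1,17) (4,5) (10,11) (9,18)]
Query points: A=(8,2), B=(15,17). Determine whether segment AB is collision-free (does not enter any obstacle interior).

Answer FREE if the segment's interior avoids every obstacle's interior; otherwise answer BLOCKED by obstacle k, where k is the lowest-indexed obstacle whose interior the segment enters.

FREE

Obstacle 1 [(14,10) (24,0) (23,11) (17,17)]:
  edge (14,10)–(24,0): clear
  edge (24,0)–(23,11): clear
  edge (23,11)–(17,17): clear
  edge (17,17)–(14,10): clear
  midpoint (23/2,19/2) outside
  → clear
Obstacle 2 [(1,17) (4,5) (10,11) (9,18)]:
  edge (1,17)–(4,5): clear
  edge (4,5)–(10,11): clear
  edge (10,11)–(9,18): clear
  edge (9,18)–(1,17): clear
  midpoint (23/2,19/2) outside
  → clear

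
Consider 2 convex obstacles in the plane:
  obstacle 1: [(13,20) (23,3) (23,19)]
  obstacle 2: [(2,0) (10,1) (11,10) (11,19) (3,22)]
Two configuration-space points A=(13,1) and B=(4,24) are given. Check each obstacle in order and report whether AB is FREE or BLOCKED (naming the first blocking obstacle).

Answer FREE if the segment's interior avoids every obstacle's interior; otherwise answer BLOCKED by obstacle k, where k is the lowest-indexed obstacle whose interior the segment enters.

BLOCKED by obstacle 2

Obstacle 1 [(13,20) (23,3) (23,19)]:
  edge (13,20)–(23,3): clear
  edge (23,3)–(23,19): clear
  edge (23,19)–(13,20): clear
  midpoint (17/2,25/2) outside
  → clear
Obstacle 2 [(2,0) (10,1) (11,10) (11,19) (3,22)]:
  edge (2,0)–(10,1): clear
  edge (10,1)–(11,10): crosses AB
  edge (11,10)–(11,19): clear
  edge (11,19)–(3,22): crosses AB
  edge (3,22)–(2,0): clear
  → BLOCKED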